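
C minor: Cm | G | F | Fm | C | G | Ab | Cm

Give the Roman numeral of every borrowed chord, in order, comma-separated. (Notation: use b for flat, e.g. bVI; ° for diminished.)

IV, I

In C minor (with V from harmonic minor) the diatonic chords are Cm, Ddim, Eb, Fm, G, Ab, Bb. Of the given chords, Cm, G, Fm and Ab are diatonic. F (F–A–C) is not: scale degree 4 in C minor carries Fm (iv). In C major the chord on that degree is F, so here it functions as IV, borrowed from the parallel major. C (C–E–G) is not: scale degree 1 in C minor carries Cm (i). In C major the chord on that degree is C, so here it functions as I, borrowed from the parallel major.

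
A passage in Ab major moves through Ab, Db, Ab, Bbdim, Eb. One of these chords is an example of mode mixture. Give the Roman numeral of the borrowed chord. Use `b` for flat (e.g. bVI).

ii°

Ab major has the diatonic set Ab, Bbm, Cm, Db, Eb, Fm, Gdim. Of the given chords, Ab, Db and Eb are diatonic. But Bbdim (Bb–Db–Fb) is foreign: the diatonic ii on degree 2 is Bbm, whereas Bbdim comes from Ab minor. It is labeled ii°.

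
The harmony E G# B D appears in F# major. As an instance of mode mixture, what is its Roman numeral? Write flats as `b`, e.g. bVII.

bVII7

In F# major scale degree 7 is E#; E is its lowered form, from F# minor. E–G#–B–D is a dominant-seventh chord — the form found in F# minor, not the diatonic vii° (E#dim). Borrowed into F# major it is written bVII7.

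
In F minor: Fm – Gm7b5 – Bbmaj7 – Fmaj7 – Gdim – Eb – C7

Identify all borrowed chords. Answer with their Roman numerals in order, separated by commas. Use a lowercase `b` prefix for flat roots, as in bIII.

IVmaj7, Imaj7

In F minor (with V from harmonic minor) the diatonic chords are Fm, Gdim, Ab, Bbm, C, Db, Eb. Of the given chords, Fm, Gm7b5, Gdim, Eb and C7 are diatonic. But Bbmaj7 (Bb–D–F–A) is foreign: the diatonic iv on degree 4 is Bbm, whereas Bbmaj7 comes from F major. It is labeled IVmaj7. But Fmaj7 (F–A–C–E) is foreign: the diatonic i on degree 1 is Fm, whereas Fmaj7 comes from F major. It is labeled Imaj7.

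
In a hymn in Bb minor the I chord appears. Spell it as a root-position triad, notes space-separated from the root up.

Bb D F

I is built on scale degree 1, which is Bb in both Bb minor and its parallel. Building the major chord from the parallel major on Bb: Bb–D–F.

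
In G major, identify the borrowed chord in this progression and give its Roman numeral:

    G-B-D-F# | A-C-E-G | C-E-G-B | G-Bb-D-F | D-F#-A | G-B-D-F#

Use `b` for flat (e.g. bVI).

i7

G major has the diatonic set G, Am, Bm, C, D, Em, F#dim. G–B–D–F# = Gmaj7, A–C–E–G = Am7, C–E–G–B = Cmaj7 and D–F#–A = D are all diatonic. G–Bb–D–F is not: scale degree 1 in G major carries G (I). In G minor the chord on that degree is Gm7, so here it functions as i7, borrowed from the parallel minor.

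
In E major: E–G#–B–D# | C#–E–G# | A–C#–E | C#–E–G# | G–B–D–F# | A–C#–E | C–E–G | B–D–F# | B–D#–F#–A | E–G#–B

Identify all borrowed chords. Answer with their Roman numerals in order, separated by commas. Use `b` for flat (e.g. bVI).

bIIImaj7, bVI, v

The diatonic triads in E major are E, F#m, G#m, A, B, C#m, D#dim. E–G#–B–D# = Emaj7, C#–E–G# = C#m, A–C#–E = A, B–D#–F#–A = B7 and E–G#–B = E are all diatonic. But G–B–D–F# is foreign: the diatonic iii on degree 3 is G#m, whereas Gmaj7 comes from E minor. It is labeled bIIImaj7. C–E–G doesn't fit — on degree 6 E major would have C#m (vi). C is the degree-6 chord of E minor, so it is the borrowed bVI. B–D–F# is not: scale degree 5 in E major carries B (V). In E minor the chord on that degree is Bm, so here it functions as v, borrowed from the parallel minor.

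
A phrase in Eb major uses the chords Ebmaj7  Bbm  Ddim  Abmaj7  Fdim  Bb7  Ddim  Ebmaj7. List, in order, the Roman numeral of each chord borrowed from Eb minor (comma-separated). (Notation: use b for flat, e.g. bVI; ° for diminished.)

v, ii°

Eb major has the diatonic set Eb, Fm, Gm, Ab, Bb, Cm, Ddim. Of the given chords, Ebmaj7, Ddim, Abmaj7 and Bb7 are diatonic. Bbm (Bb–Db–F) doesn't fit — on degree 5 Eb major would have Bb (V). Bbm is the degree-5 chord of Eb minor, so it is the borrowed v. But Fdim (F–Ab–Cb) is foreign: the diatonic ii on degree 2 is Fm, whereas Fdim comes from Eb minor. It is labeled ii°.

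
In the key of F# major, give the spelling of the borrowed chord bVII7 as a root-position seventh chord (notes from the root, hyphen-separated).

The root of bVII7 is the lowered 7th degree: E# becomes E. Stacking thirds in F# minor on E gives E–G#–B–D.

E-G#-B-D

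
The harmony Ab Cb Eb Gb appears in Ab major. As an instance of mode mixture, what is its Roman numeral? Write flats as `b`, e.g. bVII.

Ab is scale degree 1 in Ab major. Diatonically Ab major has Ab (I) on that degree; Ab–Cb–Eb–Gb is instead the minor-seventh chord native to Ab minor, so it takes the label i7.

i7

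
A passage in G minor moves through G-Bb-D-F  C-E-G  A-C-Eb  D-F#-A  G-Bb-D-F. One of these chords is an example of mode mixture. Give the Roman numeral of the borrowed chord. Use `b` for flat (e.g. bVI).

The diatonic triads in G minor (with V from harmonic minor) are Gm, Adim, Bb, Cm, D, Eb, F. Of the given chords, G–Bb–D–F = Gm7, A–C–Eb = Adim and D–F#–A = D are diatonic. C–E–G is not: scale degree 4 in G minor carries Cm (iv). In G major the chord on that degree is C, so here it functions as IV, borrowed from the parallel major.

IV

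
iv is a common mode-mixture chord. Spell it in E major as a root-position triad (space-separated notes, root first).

The root, A, is scale degree 4 — the same note in E major and E minor; only the chord quality changes. Stacking thirds in E minor on A gives A–C–E.

A C E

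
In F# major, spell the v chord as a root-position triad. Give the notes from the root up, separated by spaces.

The root, C#, is scale degree 5 — the same note in F# major and F# minor; only the chord quality changes. In F# minor the chord on C# is C#–E–G#.

C# E G#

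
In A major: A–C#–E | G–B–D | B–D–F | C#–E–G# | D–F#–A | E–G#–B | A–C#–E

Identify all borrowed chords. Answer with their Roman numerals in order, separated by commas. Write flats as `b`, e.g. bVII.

A major has the diatonic set A, Bm, C#m, D, E, F#m, G#dim. A–C#–E = A, C#–E–G# = C#m, D–F#–A = D and E–G#–B = E are all diatonic. G–B–D doesn't fit — on degree 7 A major would have G#dim (vii°). G is the degree-7 chord of A minor, so it is the borrowed bVII. B–D–F is not: scale degree 2 in A major carries Bm (ii). In A minor the chord on that degree is Bdim, so here it functions as ii°, borrowed from the parallel minor.

bVII, ii°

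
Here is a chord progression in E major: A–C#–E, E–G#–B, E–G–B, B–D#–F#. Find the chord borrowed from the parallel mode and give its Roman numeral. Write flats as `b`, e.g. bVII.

i

The diatonic triads in E major are E, F#m, G#m, A, B, C#m, D#dim. Of the given chords, A–C#–E = A, E–G#–B = E and B–D#–F# = B are diatonic. E–G–B doesn't fit — on degree 1 E major would have E (I). Em is the degree-1 chord of E minor, so it is the borrowed i.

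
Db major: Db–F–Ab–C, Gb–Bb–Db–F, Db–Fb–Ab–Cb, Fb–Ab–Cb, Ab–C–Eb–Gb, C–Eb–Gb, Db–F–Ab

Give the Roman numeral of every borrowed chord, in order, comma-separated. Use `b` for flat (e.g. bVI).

i7, bIII

In Db major the diatonic chords are Db, Ebm, Fm, Gb, Ab, Bbm, Cdim. Of the given chords, Db–F–Ab–C = Dbmaj7, Gb–Bb–Db–F = Gbmaj7, Ab–C–Eb–Gb = Ab7, C–Eb–Gb = Cdim and Db–F–Ab = Db are diatonic. Db–Fb–Ab–Cb doesn't fit — on degree 1 Db major would have Db (I). Dbm7 is the degree-1 chord of Db minor, so it is the borrowed i7. But Fb–Ab–Cb is foreign: the diatonic iii on degree 3 is Fm, whereas Fb comes from Db minor. It is labeled bIII.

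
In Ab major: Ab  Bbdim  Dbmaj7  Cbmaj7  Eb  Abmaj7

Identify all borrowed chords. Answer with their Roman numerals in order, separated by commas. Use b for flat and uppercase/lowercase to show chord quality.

ii°, bIIImaj7

The diatonic triads in Ab major are Ab, Bbm, Cm, Db, Eb, Fm, Gdim. Of the given chords, Ab, Dbmaj7, Eb and Abmaj7 are diatonic. But Bbdim (Bb–Db–Fb) is foreign: the diatonic ii on degree 2 is Bbm, whereas Bbdim comes from Ab minor. It is labeled ii°. But Cbmaj7 (Cb–Eb–Gb–Bb) is foreign: the diatonic iii on degree 3 is Cm, whereas Cbmaj7 comes from Ab minor. It is labeled bIIImaj7.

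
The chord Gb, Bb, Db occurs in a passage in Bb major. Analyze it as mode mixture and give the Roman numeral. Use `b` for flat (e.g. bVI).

bVI

The root Gb is the lowered 6th scale degree — diatonically Bb major has G there. The diatonic chord on degree 6 would be Gm (vi), but Gb–Bb–Db is the major chord from Bb minor. As a borrowed chord it is labeled bVI.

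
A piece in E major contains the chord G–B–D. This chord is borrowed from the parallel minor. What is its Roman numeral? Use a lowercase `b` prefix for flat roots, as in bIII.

G is the lowered form of scale degree 3 in E major (the diatonic degree 3 is G#). The diatonic chord on degree 3 would be G#m (iii), but G–B–D is the major chord from E minor. As a borrowed chord it is labeled bIII.

bIII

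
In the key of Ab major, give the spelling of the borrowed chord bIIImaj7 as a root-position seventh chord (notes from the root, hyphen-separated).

Scale degree 3 in Ab major is C. bIIImaj7 uses the lowered form, Cb, taken from Ab minor. Building the major-seventh chord from the parallel minor on Cb: Cb–Eb–Gb–Bb.

Cb-Eb-Gb-Bb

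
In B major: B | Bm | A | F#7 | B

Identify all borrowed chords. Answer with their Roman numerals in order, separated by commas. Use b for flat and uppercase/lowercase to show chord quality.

i, bVII

B major has the diatonic set B, C#m, D#m, E, F#, G#m, A#dim. Of the given chords, B and F#7 are diatonic. Bm (B–D–F#) is not: scale degree 1 in B major carries B (I). In B minor the chord on that degree is Bm, so here it functions as i, borrowed from the parallel minor. A (A–C#–E) doesn't fit — on degree 7 B major would have A#dim (vii°). A is the degree-7 chord of B minor, so it is the borrowed bVII.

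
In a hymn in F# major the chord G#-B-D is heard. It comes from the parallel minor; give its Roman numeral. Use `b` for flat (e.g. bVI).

G# is scale degree 2 in F# major. G#–B–D is a diminished chord — the form found in F# minor, not the diatonic ii (G#m). Borrowed into F# major it is written ii°.

ii°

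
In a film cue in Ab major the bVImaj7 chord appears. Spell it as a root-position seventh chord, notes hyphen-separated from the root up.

Fb-Ab-Cb-Eb

bVImaj7 is built on the lowered scale degree 6. In Ab major degree 6 is F; lowered it becomes Fb. In Ab minor the chord on Fb is Fb–Ab–Cb–Eb.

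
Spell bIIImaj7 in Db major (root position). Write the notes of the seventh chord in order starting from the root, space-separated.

Fb Ab Cb Eb

bIIImaj7 is built on the lowered scale degree 3. In Db major degree 3 is F; lowered it becomes Fb. Stacking thirds in Db minor on Fb gives Fb–Ab–Cb–Eb.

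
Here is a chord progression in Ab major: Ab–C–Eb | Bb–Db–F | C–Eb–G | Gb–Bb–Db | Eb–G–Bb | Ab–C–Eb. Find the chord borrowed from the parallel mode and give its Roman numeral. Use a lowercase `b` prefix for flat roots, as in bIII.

bVII

In Ab major the diatonic chords are Ab, Bbm, Cm, Db, Eb, Fm, Gdim. Ab–C–Eb = Ab, Bb–Db–F = Bbm, C–Eb–G = Cm and Eb–G–Bb = Eb are all diatonic. But Gb–Bb–Db is foreign: the diatonic vii° on degree 7 is Gdim, whereas Gb comes from Ab minor. It is labeled bVII.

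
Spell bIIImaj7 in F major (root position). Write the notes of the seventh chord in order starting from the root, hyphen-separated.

Scale degree 3 in F major is A. bIIImaj7 uses the lowered form, Ab, taken from F minor. Stacking thirds in F minor on Ab gives Ab–C–Eb–G.

Ab-C-Eb-G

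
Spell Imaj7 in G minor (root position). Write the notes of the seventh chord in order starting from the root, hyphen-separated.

The root, G, is scale degree 1 — the same note in G minor and G major; only the chord quality changes. Building the major-seventh chord from the parallel major on G: G–B–D–F#.

G-B-D-F#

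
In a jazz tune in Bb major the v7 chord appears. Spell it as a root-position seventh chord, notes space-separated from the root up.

v7 is built on scale degree 5, which is F in both Bb major and its parallel. Stacking thirds in Bb minor on F gives F–Ab–C–Eb.

F Ab C Eb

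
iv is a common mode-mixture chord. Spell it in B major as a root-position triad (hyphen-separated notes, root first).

E-G-B

The root, E, is scale degree 4 — the same note in B major and B minor; only the chord quality changes. Stacking thirds in B minor on E gives E–G–B.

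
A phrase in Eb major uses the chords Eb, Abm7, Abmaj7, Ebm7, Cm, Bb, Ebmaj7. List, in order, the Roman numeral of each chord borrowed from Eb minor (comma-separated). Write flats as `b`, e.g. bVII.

iv7, i7

In Eb major the diatonic chords are Eb, Fm, Gm, Ab, Bb, Cm, Ddim. Eb, Abmaj7, Cm, Bb and Ebmaj7 all belong to that set. Abm7 (Ab–Cb–Eb–Gb) doesn't fit — on degree 4 Eb major would have Ab (IV). Abm7 is the degree-4 chord of Eb minor, so it is the borrowed iv7. But Ebm7 (Eb–Gb–Bb–Db) is foreign: the diatonic I on degree 1 is Eb, whereas Ebm7 comes from Eb minor. It is labeled i7.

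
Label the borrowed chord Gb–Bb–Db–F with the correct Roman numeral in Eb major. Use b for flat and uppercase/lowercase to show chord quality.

bIIImaj7

The root Gb is the lowered 3rd scale degree — diatonically Eb major has G there. Diatonically Eb major has Gm (iii) on that degree; Gb–Bb–Db–F is instead the major-seventh chord native to Eb minor, so it takes the label bIIImaj7.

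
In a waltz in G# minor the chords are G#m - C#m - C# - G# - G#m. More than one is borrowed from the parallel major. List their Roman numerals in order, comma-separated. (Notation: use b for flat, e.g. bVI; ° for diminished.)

G# minor has the diatonic set G#m, A#dim, B, C#m, D#, E, F# (with V from harmonic minor). G#m and C#m both belong to that set. C# (C#–E#–G#) is not: scale degree 4 in G# minor carries C#m (iv). In G# major the chord on that degree is C#, so here it functions as IV, borrowed from the parallel major. But G# (G#–B#–D#) is foreign: the diatonic i on degree 1 is G#m, whereas G# comes from G# major. It is labeled I.

IV, I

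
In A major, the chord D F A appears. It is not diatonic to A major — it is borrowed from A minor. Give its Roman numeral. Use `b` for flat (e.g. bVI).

iv

The root D is the diatonic 4th degree of A major; the borrowing shows in the chord quality. The diatonic chord on degree 4 would be D (IV), but D–F–A is the minor chord from A minor. As a borrowed chord it is labeled iv.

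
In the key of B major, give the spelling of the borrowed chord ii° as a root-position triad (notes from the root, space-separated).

The root, C#, is scale degree 2 — the same note in B major and B minor; only the chord quality changes. Building the diminished chord from the parallel minor on C#: C#–E–G.

C# E G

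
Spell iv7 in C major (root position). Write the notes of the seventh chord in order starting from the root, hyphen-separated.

iv7 is built on scale degree 4, which is F in both C major and its parallel. Building the minor-seventh chord from the parallel minor on F: F–Ab–C–Eb.

F-Ab-C-Eb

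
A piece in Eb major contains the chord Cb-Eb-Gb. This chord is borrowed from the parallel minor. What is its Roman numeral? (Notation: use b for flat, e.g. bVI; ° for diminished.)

bVI

Cb is the lowered form of scale degree 6 in Eb major (the diatonic degree 6 is C). The diatonic chord on degree 6 would be Cm (vi), but Cb–Eb–Gb is the major chord from Eb minor. As a borrowed chord it is labeled bVI.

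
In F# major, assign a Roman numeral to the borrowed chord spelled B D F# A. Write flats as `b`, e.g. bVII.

iv7

The root B is the diatonic 4th degree of F# major; the borrowing shows in the chord quality. The diatonic chord on degree 4 would be B (IV), but B–D–F#–A is the minor-seventh chord from F# minor. As a borrowed chord it is labeled iv7.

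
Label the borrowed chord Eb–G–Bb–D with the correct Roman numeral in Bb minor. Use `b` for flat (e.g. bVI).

IVmaj7

Eb is scale degree 4 in Bb minor. The diatonic chord on degree 4 would be Ebm (iv), but Eb–G–Bb–D is the major-seventh chord from Bb major. As a borrowed chord it is labeled IVmaj7.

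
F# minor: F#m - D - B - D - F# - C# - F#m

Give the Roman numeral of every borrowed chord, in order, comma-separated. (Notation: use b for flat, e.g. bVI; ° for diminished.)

IV, I

In F# minor (with V from harmonic minor) the diatonic chords are F#m, G#dim, A, Bm, C#, D, E. Of the given chords, F#m, D and C# are diatonic. B (B–D#–F#) is not: scale degree 4 in F# minor carries Bm (iv). In F# major the chord on that degree is B, so here it functions as IV, borrowed from the parallel major. But F# (F#–A#–C#) is foreign: the diatonic i on degree 1 is F#m, whereas F# comes from F# major. It is labeled I.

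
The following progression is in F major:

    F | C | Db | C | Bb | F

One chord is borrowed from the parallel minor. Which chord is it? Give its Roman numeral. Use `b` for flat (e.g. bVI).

bVI

F major has the diatonic set F, Gm, Am, Bb, C, Dm, Edim. F, C and Bb are all diatonic. Db (Db–F–Ab) doesn't fit — on degree 6 F major would have Dm (vi). Db is the degree-6 chord of F minor, so it is the borrowed bVI.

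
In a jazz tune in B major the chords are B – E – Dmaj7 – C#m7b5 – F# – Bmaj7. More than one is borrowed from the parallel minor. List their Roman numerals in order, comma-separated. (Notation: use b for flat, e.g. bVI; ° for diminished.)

bIIImaj7, iiø7

The diatonic triads in B major are B, C#m, D#m, E, F#, G#m, A#dim. B, E, F# and Bmaj7 all belong to that set. But Dmaj7 (D–F#–A–C#) is foreign: the diatonic iii on degree 3 is D#m, whereas Dmaj7 comes from B minor. It is labeled bIIImaj7. But C#m7b5 (C#–E–G–B) is foreign: the diatonic ii on degree 2 is C#m, whereas C#m7b5 comes from B minor. It is labeled iiø7.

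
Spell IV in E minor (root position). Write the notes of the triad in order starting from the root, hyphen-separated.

A-C#-E

IV is built on scale degree 4, which is A in both E minor and its parallel. Stacking thirds in E major on A gives A–C#–E.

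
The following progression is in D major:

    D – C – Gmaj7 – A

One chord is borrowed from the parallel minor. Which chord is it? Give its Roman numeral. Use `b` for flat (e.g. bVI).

D major has the diatonic set D, Em, F#m, G, A, Bm, C#dim. D, Gmaj7 and A are all diatonic. C (C–E–G) doesn't fit — on degree 7 D major would have C#dim (vii°). C is the degree-7 chord of D minor, so it is the borrowed bVII.

bVII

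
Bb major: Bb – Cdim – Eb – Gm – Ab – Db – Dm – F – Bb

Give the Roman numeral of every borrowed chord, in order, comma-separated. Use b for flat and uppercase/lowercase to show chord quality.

In Bb major the diatonic chords are Bb, Cm, Dm, Eb, F, Gm, Adim. Bb, Eb, Gm, Dm and F are all diatonic. Cdim (C–Eb–Gb) is not: scale degree 2 in Bb major carries Cm (ii). In Bb minor the chord on that degree is Cdim, so here it functions as ii°, borrowed from the parallel minor. Ab (Ab–C–Eb) is not: scale degree 7 in Bb major carries Adim (vii°). In Bb minor the chord on that degree is Ab, so here it functions as bVII, borrowed from the parallel minor. But Db (Db–F–Ab) is foreign: the diatonic iii on degree 3 is Dm, whereas Db comes from Bb minor. It is labeled bIII.

ii°, bVII, bIII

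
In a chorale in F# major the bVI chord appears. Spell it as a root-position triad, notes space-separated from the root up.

D F# A

Scale degree 6 in F# major is D#. bVI uses the lowered form, D, taken from F# minor. Stacking thirds in F# minor on D gives D–F#–A.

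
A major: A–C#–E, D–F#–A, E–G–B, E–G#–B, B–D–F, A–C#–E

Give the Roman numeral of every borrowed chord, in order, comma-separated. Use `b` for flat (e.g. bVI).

A major has the diatonic set A, Bm, C#m, D, E, F#m, G#dim. A–C#–E = A, D–F#–A = D and E–G#–B = E are all diatonic. E–G–B doesn't fit — on degree 5 A major would have E (V). Em is the degree-5 chord of A minor, so it is the borrowed v. But B–D–F is foreign: the diatonic ii on degree 2 is Bm, whereas Bdim comes from A minor. It is labeled ii°.

v, ii°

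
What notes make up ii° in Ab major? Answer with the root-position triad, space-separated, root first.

Bb Db Fb

ii° is built on scale degree 2, which is Bb in both Ab major and its parallel. In Ab minor the chord on Bb is Bb–Db–Fb.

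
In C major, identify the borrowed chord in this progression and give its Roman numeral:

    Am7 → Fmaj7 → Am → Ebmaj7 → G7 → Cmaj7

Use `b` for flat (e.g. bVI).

bIIImaj7

C major has the diatonic set C, Dm, Em, F, G, Am, Bdim. Of the given chords, Am7, Fmaj7, Am, G7 and Cmaj7 are diatonic. Ebmaj7 (Eb–G–Bb–D) doesn't fit — on degree 3 C major would have Em (iii). Ebmaj7 is the degree-3 chord of C minor, so it is the borrowed bIIImaj7.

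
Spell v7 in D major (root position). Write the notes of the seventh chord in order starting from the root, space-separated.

The root, A, is scale degree 5 — the same note in D major and D minor; only the chord quality changes. In D minor the chord on A is A–C–E–G.

A C E G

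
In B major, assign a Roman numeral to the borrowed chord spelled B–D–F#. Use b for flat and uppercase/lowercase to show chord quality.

i

The root B is the diatonic 1st degree of B major; the borrowing shows in the chord quality. B–D–F# is a minor chord — the form found in B minor, not the diatonic I (B). Borrowed into B major it is written i.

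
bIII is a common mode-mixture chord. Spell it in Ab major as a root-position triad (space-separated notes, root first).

bIII is built on the lowered scale degree 3. In Ab major degree 3 is C; lowered it becomes Cb. Stacking thirds in Ab minor on Cb gives Cb–Eb–Gb.

Cb Eb Gb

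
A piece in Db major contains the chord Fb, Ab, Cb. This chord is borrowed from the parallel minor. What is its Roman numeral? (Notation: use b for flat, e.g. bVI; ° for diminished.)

The root Fb is the lowered 3rd scale degree — diatonically Db major has F there. The diatonic chord on degree 3 would be Fm (iii), but Fb–Ab–Cb is the major chord from Db minor. As a borrowed chord it is labeled bIII.

bIII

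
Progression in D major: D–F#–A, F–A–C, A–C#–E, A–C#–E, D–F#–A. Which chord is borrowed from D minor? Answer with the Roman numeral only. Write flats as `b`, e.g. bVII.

bIII

In D major the diatonic chords are D, Em, F#m, G, A, Bm, C#dim. D–F#–A = D and A–C#–E = A are both diatonic. But F–A–C is foreign: the diatonic iii on degree 3 is F#m, whereas F comes from D minor. It is labeled bIII.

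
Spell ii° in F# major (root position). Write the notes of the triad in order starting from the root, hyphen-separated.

G#-B-D

ii° is built on scale degree 2, which is G# in both F# major and its parallel. Building the diminished chord from the parallel minor on G#: G#–B–D.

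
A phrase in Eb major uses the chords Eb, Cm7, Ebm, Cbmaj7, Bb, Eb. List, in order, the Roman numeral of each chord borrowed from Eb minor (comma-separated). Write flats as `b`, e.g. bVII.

i, bVImaj7

The diatonic triads in Eb major are Eb, Fm, Gm, Ab, Bb, Cm, Ddim. Eb, Cm7 and Bb all belong to that set. Ebm (Eb–Gb–Bb) doesn't fit — on degree 1 Eb major would have Eb (I). Ebm is the degree-1 chord of Eb minor, so it is the borrowed i. But Cbmaj7 (Cb–Eb–Gb–Bb) is foreign: the diatonic vi on degree 6 is Cm, whereas Cbmaj7 comes from Eb minor. It is labeled bVImaj7.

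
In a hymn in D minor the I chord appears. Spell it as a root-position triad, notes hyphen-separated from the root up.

D-F#-A

The root, D, is scale degree 1 — the same note in D minor and D major; only the chord quality changes. Building the major chord from the parallel major on D: D–F#–A.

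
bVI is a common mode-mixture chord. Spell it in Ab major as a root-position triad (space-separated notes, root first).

bVI is built on the lowered scale degree 6. In Ab major degree 6 is F; lowered it becomes Fb. In Ab minor the chord on Fb is Fb–Ab–Cb.

Fb Ab Cb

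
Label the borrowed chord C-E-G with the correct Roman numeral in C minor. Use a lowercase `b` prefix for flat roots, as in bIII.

The root C is the diatonic 1st degree of C minor; the borrowing shows in the chord quality. C–E–G is a major chord — the form found in C major, not the diatonic i (Cm). Borrowed into C minor it is written I.

I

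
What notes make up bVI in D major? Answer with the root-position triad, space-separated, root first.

Scale degree 6 in D major is B. bVI uses the lowered form, Bb, taken from D minor. Stacking thirds in D minor on Bb gives Bb–D–F.

Bb D F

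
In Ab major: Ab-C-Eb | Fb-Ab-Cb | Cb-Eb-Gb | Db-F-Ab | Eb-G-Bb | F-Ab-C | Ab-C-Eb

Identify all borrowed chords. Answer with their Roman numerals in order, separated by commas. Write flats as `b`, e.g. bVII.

In Ab major the diatonic chords are Ab, Bbm, Cm, Db, Eb, Fm, Gdim. Of the given chords, Ab–C–Eb = Ab, Db–F–Ab = Db, Eb–G–Bb = Eb and F–Ab–C = Fm are diatonic. Fb–Ab–Cb doesn't fit — on degree 6 Ab major would have Fm (vi). Fb is the degree-6 chord of Ab minor, so it is the borrowed bVI. But Cb–Eb–Gb is foreign: the diatonic iii on degree 3 is Cm, whereas Cb comes from Ab minor. It is labeled bIII.

bVI, bIII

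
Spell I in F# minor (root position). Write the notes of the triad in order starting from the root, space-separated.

F# A# C#

I is built on scale degree 1, which is F# in both F# minor and its parallel. Building the major chord from the parallel major on F#: F#–A#–C#.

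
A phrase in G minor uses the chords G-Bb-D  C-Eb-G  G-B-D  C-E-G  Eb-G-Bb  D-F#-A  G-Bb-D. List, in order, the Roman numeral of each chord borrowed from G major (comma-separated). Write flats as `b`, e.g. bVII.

I, IV

The diatonic triads in G minor (with V from harmonic minor) are Gm, Adim, Bb, Cm, D, Eb, F. Of the given chords, G–Bb–D = Gm, C–Eb–G = Cm, Eb–G–Bb = Eb and D–F#–A = D are diatonic. But G–B–D is foreign: the diatonic i on degree 1 is Gm, whereas G comes from G major. It is labeled I. C–E–G doesn't fit — on degree 4 G minor would have Cm (iv). C is the degree-4 chord of G major, so it is the borrowed IV.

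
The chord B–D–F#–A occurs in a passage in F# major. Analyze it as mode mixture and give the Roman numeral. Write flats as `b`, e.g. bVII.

iv7

B is scale degree 4 in F# major. Diatonically F# major has B (IV) on that degree; B–D–F#–A is instead the minor-seventh chord native to F# minor, so it takes the label iv7.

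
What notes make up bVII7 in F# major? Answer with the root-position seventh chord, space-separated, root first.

E G# B D

Scale degree 7 in F# major is E#. bVII7 uses the lowered form, E, taken from F# minor. Building the dominant-seventh chord from the parallel minor on E: E–G#–B–D.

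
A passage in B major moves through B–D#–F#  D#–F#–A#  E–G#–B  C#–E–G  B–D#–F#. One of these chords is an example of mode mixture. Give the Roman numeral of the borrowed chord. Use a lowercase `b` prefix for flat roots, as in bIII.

ii°

In B major the diatonic chords are B, C#m, D#m, E, F#, G#m, A#dim. Of the given chords, B–D#–F# = B, D#–F#–A# = D#m and E–G#–B = E are diatonic. C#–E–G doesn't fit — on degree 2 B major would have C#m (ii). C#dim is the degree-2 chord of B minor, so it is the borrowed ii°.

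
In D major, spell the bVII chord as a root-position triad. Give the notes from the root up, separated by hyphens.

bVII is built on the lowered scale degree 7. In D major degree 7 is C#; lowered it becomes C. Stacking thirds in D minor on C gives C–E–G.

C-E-G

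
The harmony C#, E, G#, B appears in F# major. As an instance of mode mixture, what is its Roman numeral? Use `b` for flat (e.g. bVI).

C# is scale degree 5 in F# major. Diatonically F# major has C# (V) on that degree; C#–E–G#–B is instead the minor-seventh chord native to F# minor, so it takes the label v7.

v7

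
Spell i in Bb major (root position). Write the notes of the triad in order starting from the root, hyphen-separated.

Bb-Db-F

The root, Bb, is scale degree 1 — the same note in Bb major and Bb minor; only the chord quality changes. In Bb minor the chord on Bb is Bb–Db–F.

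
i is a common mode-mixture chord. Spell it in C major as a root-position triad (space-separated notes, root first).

C Eb G

i is built on scale degree 1, which is C in both C major and its parallel. Stacking thirds in C minor on C gives C–Eb–G.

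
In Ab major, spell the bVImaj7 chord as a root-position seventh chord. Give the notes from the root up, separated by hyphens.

Scale degree 6 in Ab major is F. bVImaj7 uses the lowered form, Fb, taken from Ab minor. Stacking thirds in Ab minor on Fb gives Fb–Ab–Cb–Eb.

Fb-Ab-Cb-Eb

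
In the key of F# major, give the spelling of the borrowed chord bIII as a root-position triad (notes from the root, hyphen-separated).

bIII is built on the lowered scale degree 3. In F# major degree 3 is A#; lowered it becomes A. Stacking thirds in F# minor on A gives A–C#–E.

A-C#-E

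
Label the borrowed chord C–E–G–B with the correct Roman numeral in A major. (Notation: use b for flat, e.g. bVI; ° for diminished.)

In A major scale degree 3 is C#; C is its lowered form, from A minor. The diatonic chord on degree 3 would be C#m (iii), but C–E–G–B is the major-seventh chord from A minor. As a borrowed chord it is labeled bIIImaj7.

bIIImaj7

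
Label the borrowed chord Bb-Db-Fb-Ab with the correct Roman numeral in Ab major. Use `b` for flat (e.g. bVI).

The root Bb is the diatonic 2nd degree of Ab major; the borrowing shows in the chord quality. Bb–Db–Fb–Ab is a half-diminished-seventh chord — the form found in Ab minor, not the diatonic ii (Bbm). Borrowed into Ab major it is written iiø7.

iiø7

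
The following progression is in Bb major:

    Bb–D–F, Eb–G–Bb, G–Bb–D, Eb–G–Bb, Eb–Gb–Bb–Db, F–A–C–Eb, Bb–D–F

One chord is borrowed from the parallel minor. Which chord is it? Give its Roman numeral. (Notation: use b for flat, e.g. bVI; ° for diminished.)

The diatonic triads in Bb major are Bb, Cm, Dm, Eb, F, Gm, Adim. Bb–D–F = Bb, Eb–G–Bb = Eb, G–Bb–D = Gm and F–A–C–Eb = F7 are all diatonic. Eb–Gb–Bb–Db doesn't fit — on degree 4 Bb major would have Eb (IV). Ebm7 is the degree-4 chord of Bb minor, so it is the borrowed iv7.

iv7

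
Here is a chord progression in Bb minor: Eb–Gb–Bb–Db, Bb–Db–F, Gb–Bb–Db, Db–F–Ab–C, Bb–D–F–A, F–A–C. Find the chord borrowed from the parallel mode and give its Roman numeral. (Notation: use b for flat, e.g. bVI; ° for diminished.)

In Bb minor (with V from harmonic minor) the diatonic chords are Bbm, Cdim, Db, Ebm, F, Gb, Ab. Eb–Gb–Bb–Db = Ebm7, Bb–Db–F = Bbm, Gb–Bb–Db = Gb, Db–F–Ab–C = Dbmaj7 and F–A–C = F all belong to that set. But Bb–D–F–A is foreign: the diatonic i on degree 1 is Bbm, whereas Bbmaj7 comes from Bb major. It is labeled Imaj7.

Imaj7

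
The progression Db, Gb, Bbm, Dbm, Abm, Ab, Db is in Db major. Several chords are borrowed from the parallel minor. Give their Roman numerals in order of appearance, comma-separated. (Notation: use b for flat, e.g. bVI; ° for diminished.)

i, v

In Db major the diatonic chords are Db, Ebm, Fm, Gb, Ab, Bbm, Cdim. Db, Gb, Bbm and Ab all belong to that set. But Dbm (Db–Fb–Ab) is foreign: the diatonic I on degree 1 is Db, whereas Dbm comes from Db minor. It is labeled i. But Abm (Ab–Cb–Eb) is foreign: the diatonic V on degree 5 is Ab, whereas Abm comes from Db minor. It is labeled v.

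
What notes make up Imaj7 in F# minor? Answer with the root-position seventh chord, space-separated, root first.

The root, F#, is scale degree 1 — the same note in F# minor and F# major; only the chord quality changes. Building the major-seventh chord from the parallel major on F#: F#–A#–C#–E#.

F# A# C# E#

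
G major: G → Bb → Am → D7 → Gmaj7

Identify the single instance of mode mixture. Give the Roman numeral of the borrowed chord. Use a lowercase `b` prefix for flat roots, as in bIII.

In G major the diatonic chords are G, Am, Bm, C, D, Em, F#dim. G, Am, D7 and Gmaj7 are all diatonic. But Bb (Bb–D–F) is foreign: the diatonic iii on degree 3 is Bm, whereas Bb comes from G minor. It is labeled bIII.

bIII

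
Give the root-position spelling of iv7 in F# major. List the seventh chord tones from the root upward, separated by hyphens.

The root, B, is scale degree 4 — the same note in F# major and F# minor; only the chord quality changes. In F# minor the chord on B is B–D–F#–A.

B-D-F#-A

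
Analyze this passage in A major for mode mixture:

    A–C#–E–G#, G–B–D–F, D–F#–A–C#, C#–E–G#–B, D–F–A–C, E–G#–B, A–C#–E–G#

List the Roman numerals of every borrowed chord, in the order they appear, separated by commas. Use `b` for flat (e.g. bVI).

bVII7, iv7

In A major the diatonic chords are A, Bm, C#m, D, E, F#m, G#dim. A–C#–E–G# = Amaj7, D–F#–A–C# = Dmaj7, C#–E–G#–B = C#m7 and E–G#–B = E all belong to that set. G–B–D–F doesn't fit — on degree 7 A major would have G#dim (vii°). G7 is the degree-7 chord of A minor, so it is the borrowed bVII7. D–F–A–C doesn't fit — on degree 4 A major would have D (IV). Dm7 is the degree-4 chord of A minor, so it is the borrowed iv7.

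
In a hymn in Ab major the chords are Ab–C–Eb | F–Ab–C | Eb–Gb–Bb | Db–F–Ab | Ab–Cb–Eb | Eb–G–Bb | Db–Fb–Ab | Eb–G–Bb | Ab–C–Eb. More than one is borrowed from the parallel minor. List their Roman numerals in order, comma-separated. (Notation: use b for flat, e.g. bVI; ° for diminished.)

The diatonic triads in Ab major are Ab, Bbm, Cm, Db, Eb, Fm, Gdim. Ab–C–Eb = Ab, F–Ab–C = Fm, Db–F–Ab = Db and Eb–G–Bb = Eb are all diatonic. Eb–Gb–Bb doesn't fit — on degree 5 Ab major would have Eb (V). Ebm is the degree-5 chord of Ab minor, so it is the borrowed v. Ab–Cb–Eb doesn't fit — on degree 1 Ab major would have Ab (I). Abm is the degree-1 chord of Ab minor, so it is the borrowed i. Db–Fb–Ab doesn't fit — on degree 4 Ab major would have Db (IV). Dbm is the degree-4 chord of Ab minor, so it is the borrowed iv.

v, i, iv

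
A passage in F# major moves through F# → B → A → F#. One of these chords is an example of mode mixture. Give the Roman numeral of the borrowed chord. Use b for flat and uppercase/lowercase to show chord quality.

F# major has the diatonic set F#, G#m, A#m, B, C#, D#m, E#dim. F# and B are both diatonic. A (A–C#–E) is not: scale degree 3 in F# major carries A#m (iii). In F# minor the chord on that degree is A, so here it functions as bIII, borrowed from the parallel minor.

bIII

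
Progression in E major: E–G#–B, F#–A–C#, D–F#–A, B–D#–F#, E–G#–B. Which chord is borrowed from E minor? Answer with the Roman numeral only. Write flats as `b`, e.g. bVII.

E major has the diatonic set E, F#m, G#m, A, B, C#m, D#dim. E–G#–B = E, F#–A–C# = F#m and B–D#–F# = B all belong to that set. But D–F#–A is foreign: the diatonic vii° on degree 7 is D#dim, whereas D comes from E minor. It is labeled bVII.

bVII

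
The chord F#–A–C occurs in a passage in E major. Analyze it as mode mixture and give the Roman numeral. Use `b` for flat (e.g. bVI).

F# is scale degree 2 in E major. Diatonically E major has F#m (ii) on that degree; F#–A–C is instead the diminished chord native to E minor, so it takes the label ii°.

ii°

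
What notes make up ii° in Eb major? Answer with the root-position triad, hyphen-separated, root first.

ii° is built on scale degree 2, which is F in both Eb major and its parallel. Stacking thirds in Eb minor on F gives F–Ab–Cb.

F-Ab-Cb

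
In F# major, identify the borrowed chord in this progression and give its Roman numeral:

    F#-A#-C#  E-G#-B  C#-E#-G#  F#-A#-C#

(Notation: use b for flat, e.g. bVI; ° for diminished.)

bVII

F# major has the diatonic set F#, G#m, A#m, B, C#, D#m, E#dim. Of the given chords, F#–A#–C# = F# and C#–E#–G# = C# are diatonic. E–G#–B is not: scale degree 7 in F# major carries E#dim (vii°). In F# minor the chord on that degree is E, so here it functions as bVII, borrowed from the parallel minor.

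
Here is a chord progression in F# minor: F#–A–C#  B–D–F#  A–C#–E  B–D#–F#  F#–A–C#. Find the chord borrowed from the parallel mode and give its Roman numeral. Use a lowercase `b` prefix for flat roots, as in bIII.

In F# minor (with V from harmonic minor) the diatonic chords are F#m, G#dim, A, Bm, C#, D, E. Of the given chords, F#–A–C# = F#m, B–D–F# = Bm and A–C#–E = A are diatonic. B–D#–F# is not: scale degree 4 in F# minor carries Bm (iv). In F# major the chord on that degree is B, so here it functions as IV, borrowed from the parallel major.

IV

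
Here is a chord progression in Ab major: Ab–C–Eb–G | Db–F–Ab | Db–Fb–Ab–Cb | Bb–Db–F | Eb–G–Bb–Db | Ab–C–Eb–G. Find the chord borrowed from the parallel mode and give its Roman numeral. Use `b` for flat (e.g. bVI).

iv7

The diatonic triads in Ab major are Ab, Bbm, Cm, Db, Eb, Fm, Gdim. Ab–C–Eb–G = Abmaj7, Db–F–Ab = Db, Bb–Db–F = Bbm and Eb–G–Bb–Db = Eb7 all belong to that set. Db–Fb–Ab–Cb is not: scale degree 4 in Ab major carries Db (IV). In Ab minor the chord on that degree is Dbm7, so here it functions as iv7, borrowed from the parallel minor.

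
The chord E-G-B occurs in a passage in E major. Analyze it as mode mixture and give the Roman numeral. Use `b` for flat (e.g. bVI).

i

E is scale degree 1 in E major. Diatonically E major has E (I) on that degree; E–G–B is instead the minor chord native to E minor, so it takes the label i.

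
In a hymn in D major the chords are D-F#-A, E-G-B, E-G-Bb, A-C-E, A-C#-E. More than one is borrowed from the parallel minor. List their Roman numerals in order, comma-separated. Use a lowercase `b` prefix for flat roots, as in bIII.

ii°, v

The diatonic triads in D major are D, Em, F#m, G, A, Bm, C#dim. D–F#–A = D, E–G–B = Em and A–C#–E = A are all diatonic. But E–G–Bb is foreign: the diatonic ii on degree 2 is Em, whereas Edim comes from D minor. It is labeled ii°. A–C–E is not: scale degree 5 in D major carries A (V). In D minor the chord on that degree is Am, so here it functions as v, borrowed from the parallel minor.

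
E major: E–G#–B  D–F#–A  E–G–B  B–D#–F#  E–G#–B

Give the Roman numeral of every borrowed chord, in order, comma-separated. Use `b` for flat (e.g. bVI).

The diatonic triads in E major are E, F#m, G#m, A, B, C#m, D#dim. E–G#–B = E and B–D#–F# = B are both diatonic. D–F#–A is not: scale degree 7 in E major carries D#dim (vii°). In E minor the chord on that degree is D, so here it functions as bVII, borrowed from the parallel minor. E–G–B doesn't fit — on degree 1 E major would have E (I). Em is the degree-1 chord of E minor, so it is the borrowed i.

bVII, i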